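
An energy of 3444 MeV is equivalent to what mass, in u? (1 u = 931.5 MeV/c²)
m = E/c² = 3.697 u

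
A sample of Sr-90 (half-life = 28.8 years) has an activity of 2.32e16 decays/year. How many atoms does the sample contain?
N = A/λ = 9.64e17 atoms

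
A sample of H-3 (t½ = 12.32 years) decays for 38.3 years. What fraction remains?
N/N₀ = (1/2)^(t/t½) = 0.1159 = 11.6%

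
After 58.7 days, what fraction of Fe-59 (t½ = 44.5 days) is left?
N/N₀ = (1/2)^(t/t½) = 0.4008 = 40.1%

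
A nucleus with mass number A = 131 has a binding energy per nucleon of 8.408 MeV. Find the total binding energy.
B.E. = 8.408 × 131 = 1101 MeV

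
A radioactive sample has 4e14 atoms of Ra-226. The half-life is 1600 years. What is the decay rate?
A = λN = 1.733e11 decays/year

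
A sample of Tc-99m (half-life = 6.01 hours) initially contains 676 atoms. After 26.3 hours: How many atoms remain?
N = N₀(1/2)^(t/t½) = 32.56 atoms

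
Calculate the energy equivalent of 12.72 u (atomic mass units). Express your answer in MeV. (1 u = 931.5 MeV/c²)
E = mc² = 11850 MeV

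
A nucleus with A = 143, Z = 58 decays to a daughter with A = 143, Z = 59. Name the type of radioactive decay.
ΔA = 0, ΔZ = +1 ⇒ beta-minus decay (β⁻)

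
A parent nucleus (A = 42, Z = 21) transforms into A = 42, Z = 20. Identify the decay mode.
ΔA = 0, ΔZ = -1 ⇒ beta-plus decay (β⁺) or electron capture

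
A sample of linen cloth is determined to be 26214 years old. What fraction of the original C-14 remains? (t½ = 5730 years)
N/N₀ = (1/2)^(t/t½) = 0.04196 = 4.2%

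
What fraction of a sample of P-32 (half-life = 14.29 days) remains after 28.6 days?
N/N₀ = (1/2)^(t/t½) = 0.2498 = 25%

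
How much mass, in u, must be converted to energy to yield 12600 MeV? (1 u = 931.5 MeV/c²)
m = E/c² = 13.53 u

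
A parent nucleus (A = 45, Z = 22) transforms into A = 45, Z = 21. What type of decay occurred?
ΔA = 0, ΔZ = -1 ⇒ beta-plus decay (β⁺) or electron capture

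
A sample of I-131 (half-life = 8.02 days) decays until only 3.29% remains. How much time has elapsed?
t = t½ × log₂(N₀/N) = 39.5 days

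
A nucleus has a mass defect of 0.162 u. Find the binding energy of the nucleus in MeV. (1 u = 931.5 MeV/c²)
B.E. = Δm × 931.5 = 150.9 MeV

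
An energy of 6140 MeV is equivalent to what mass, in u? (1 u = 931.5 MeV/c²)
m = E/c² = 6.592 u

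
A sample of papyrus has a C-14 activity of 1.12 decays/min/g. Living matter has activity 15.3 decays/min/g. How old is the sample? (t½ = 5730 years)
Age = t½ × log₂(A₀/A) = 21610 years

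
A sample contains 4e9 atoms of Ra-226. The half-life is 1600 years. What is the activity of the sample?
A = λN = 1.733e6 decays/year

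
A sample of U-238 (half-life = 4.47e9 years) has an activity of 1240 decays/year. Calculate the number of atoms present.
N = A/λ = 7.997e12 atoms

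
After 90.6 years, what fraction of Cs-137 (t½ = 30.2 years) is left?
N/N₀ = (1/2)^(t/t½) = 0.125 = 12.5%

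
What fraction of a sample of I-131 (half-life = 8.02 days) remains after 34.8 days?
N/N₀ = (1/2)^(t/t½) = 0.04941 = 4.94%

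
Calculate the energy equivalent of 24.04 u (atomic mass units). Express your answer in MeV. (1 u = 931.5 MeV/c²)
E = mc² = 22390 MeV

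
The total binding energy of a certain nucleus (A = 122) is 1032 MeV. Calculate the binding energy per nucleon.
B.E./A = 1032/122 = 8.459 MeV/nucleon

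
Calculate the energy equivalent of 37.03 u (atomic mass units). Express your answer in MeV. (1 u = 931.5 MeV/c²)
E = mc² = 34490 MeV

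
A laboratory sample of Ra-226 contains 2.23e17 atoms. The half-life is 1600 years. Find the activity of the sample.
A = λN = 9.661e13 decays/year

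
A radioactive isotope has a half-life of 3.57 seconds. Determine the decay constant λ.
λ = ln(2)/t½ = 0.1942 second⁻¹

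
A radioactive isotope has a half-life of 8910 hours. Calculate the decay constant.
λ = ln(2)/t½ = 7.779e-5 hour⁻¹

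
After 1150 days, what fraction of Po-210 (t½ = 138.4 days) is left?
N/N₀ = (1/2)^(t/t½) = 0.003153 = 0.315%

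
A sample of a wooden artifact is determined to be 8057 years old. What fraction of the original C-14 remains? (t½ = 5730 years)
N/N₀ = (1/2)^(t/t½) = 0.3773 = 37.7%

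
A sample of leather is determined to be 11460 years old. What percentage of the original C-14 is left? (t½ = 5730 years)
N/N₀ = (1/2)^(t/t½) = 0.25 = 25%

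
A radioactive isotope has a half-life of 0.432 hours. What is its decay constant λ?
λ = ln(2)/t½ = 1.605 hour⁻¹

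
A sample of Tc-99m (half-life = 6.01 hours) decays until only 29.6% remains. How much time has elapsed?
t = t½ × log₂(N₀/N) = 10.56 hours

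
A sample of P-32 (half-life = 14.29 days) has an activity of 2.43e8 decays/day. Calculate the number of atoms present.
N = A/λ = 5.01e9 atoms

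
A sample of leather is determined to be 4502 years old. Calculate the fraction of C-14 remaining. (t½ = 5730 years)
N/N₀ = (1/2)^(t/t½) = 0.5801 = 58%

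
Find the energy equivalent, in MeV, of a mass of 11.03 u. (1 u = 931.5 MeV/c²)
E = mc² = 10270 MeV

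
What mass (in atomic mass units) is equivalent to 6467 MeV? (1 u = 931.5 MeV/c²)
m = E/c² = 6.943 u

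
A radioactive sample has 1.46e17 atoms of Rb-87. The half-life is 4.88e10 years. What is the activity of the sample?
A = λN = 2.074e6 decays/year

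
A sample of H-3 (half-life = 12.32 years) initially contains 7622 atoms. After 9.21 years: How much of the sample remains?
N = N₀(1/2)^(t/t½) = 4540 atoms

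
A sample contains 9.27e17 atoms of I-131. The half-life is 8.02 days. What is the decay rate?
A = λN = 8.012e16 decays/day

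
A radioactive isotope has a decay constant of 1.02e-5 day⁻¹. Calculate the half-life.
t½ = ln(2)/λ = 67960 days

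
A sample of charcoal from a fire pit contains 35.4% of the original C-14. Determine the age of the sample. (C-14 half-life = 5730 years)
Age = t½ × log₂(1/ratio) = 8585 years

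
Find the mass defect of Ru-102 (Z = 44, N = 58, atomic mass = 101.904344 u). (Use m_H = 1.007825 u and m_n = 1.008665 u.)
Δm = Z·m_H + N·m_n − M = 0.9425 u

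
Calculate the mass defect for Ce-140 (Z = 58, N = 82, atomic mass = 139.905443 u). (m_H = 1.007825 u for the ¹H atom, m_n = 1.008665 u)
Δm = Z·m_H + N·m_n − M = 1.259 u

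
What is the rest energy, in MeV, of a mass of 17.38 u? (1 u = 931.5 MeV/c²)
E = mc² = 16190 MeV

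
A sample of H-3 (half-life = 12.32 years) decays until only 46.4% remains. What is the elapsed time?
t = t½ × log₂(N₀/N) = 13.65 years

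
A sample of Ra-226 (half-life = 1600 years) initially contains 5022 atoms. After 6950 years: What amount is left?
N = N₀(1/2)^(t/t½) = 247.3 atoms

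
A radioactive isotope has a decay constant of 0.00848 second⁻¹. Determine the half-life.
t½ = ln(2)/λ = 81.74 seconds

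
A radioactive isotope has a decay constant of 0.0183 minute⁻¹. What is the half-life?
t½ = ln(2)/λ = 37.88 minutes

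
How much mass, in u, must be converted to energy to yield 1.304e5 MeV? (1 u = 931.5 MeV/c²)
m = E/c² = 140 u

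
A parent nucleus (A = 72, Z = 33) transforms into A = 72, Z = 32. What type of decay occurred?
ΔA = 0, ΔZ = -1 ⇒ beta-plus decay (β⁺) or electron capture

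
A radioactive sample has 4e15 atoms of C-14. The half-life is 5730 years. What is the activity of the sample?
A = λN = 4.839e11 decays/year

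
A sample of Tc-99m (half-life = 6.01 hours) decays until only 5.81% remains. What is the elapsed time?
t = t½ × log₂(N₀/N) = 24.67 hours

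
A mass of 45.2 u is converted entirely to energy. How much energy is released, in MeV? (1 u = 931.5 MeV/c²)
E = mc² = 42100 MeV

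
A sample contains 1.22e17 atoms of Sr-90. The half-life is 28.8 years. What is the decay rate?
A = λN = 2.936e15 decays/year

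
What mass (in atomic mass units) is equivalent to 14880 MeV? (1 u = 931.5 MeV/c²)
m = E/c² = 15.97 u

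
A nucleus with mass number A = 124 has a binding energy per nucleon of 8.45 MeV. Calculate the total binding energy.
B.E. = 8.45 × 124 = 1048 MeV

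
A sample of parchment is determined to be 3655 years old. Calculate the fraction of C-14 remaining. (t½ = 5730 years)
N/N₀ = (1/2)^(t/t½) = 0.6427 = 64.3%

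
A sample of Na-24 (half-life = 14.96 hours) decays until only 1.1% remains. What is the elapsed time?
t = t½ × log₂(N₀/N) = 97.34 hours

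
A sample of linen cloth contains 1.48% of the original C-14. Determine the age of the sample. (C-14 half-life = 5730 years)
Age = t½ × log₂(1/ratio) = 34830 years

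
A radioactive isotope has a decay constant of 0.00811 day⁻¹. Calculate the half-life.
t½ = ln(2)/λ = 85.47 days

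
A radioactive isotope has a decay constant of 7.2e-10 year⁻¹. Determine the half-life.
t½ = ln(2)/λ = 9.627e8 years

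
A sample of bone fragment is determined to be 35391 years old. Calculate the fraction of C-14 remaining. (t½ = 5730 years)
N/N₀ = (1/2)^(t/t½) = 0.01383 = 1.38%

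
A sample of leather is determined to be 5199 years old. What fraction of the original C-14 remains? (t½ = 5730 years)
N/N₀ = (1/2)^(t/t½) = 0.5332 = 53.3%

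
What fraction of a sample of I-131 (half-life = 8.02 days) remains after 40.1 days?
N/N₀ = (1/2)^(t/t½) = 0.03125 = 3.12%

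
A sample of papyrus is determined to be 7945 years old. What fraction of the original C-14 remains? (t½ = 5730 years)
N/N₀ = (1/2)^(t/t½) = 0.3825 = 38.2%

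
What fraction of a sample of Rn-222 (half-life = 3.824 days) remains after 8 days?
N/N₀ = (1/2)^(t/t½) = 0.2345 = 23.5%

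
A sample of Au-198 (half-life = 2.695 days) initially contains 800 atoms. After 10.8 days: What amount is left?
N = N₀(1/2)^(t/t½) = 49.74 atoms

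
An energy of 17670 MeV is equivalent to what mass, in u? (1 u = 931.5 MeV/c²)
m = E/c² = 18.97 u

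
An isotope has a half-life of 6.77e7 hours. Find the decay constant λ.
λ = ln(2)/t½ = 1.024e-8 hour⁻¹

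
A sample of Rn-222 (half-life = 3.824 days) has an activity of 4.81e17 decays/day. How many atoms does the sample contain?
N = A/λ = 2.654e18 atoms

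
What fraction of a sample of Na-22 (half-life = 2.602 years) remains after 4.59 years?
N/N₀ = (1/2)^(t/t½) = 0.2944 = 29.4%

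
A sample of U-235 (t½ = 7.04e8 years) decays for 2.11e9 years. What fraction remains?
N/N₀ = (1/2)^(t/t½) = 0.1252 = 12.5%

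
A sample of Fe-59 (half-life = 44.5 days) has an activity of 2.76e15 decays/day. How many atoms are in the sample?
N = A/λ = 1.772e17 atoms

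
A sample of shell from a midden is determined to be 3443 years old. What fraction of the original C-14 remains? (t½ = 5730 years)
N/N₀ = (1/2)^(t/t½) = 0.6594 = 65.9%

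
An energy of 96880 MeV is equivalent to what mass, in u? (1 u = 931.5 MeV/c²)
m = E/c² = 104 u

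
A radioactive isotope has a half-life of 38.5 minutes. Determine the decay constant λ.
λ = ln(2)/t½ = 0.018 minute⁻¹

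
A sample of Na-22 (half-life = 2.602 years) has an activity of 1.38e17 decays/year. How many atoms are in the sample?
N = A/λ = 5.18e17 atoms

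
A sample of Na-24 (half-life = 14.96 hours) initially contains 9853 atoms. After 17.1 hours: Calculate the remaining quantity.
N = N₀(1/2)^(t/t½) = 4461 atoms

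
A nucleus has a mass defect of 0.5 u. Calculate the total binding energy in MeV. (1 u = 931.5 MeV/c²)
B.E. = Δm × 931.5 = 465.8 MeV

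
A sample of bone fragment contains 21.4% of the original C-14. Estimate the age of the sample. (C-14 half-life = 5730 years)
Age = t½ × log₂(1/ratio) = 12750 years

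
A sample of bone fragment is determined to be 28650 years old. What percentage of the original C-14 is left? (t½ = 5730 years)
N/N₀ = (1/2)^(t/t½) = 0.03125 = 3.12%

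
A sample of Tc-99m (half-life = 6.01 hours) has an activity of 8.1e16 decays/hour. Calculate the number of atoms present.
N = A/λ = 7.023e17 atoms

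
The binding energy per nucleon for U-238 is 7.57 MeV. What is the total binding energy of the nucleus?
B.E. = 7.57 × 238 = 1802 MeV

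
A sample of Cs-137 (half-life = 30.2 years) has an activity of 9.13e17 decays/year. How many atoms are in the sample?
N = A/λ = 3.978e19 atoms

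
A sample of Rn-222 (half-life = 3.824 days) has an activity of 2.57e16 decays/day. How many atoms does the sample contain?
N = A/λ = 1.418e17 atoms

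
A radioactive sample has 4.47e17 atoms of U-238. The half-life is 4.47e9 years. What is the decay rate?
A = λN = 6.931e7 decays/year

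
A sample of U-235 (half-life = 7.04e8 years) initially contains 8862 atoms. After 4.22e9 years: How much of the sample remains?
N = N₀(1/2)^(t/t½) = 139 atoms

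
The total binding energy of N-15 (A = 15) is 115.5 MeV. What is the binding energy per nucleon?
B.E./A = 115.5/15 = 7.7 MeV/nucleon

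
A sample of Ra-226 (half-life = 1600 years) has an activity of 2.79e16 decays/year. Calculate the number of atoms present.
N = A/λ = 6.44e19 atoms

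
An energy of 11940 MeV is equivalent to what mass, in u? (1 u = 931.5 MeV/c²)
m = E/c² = 12.82 u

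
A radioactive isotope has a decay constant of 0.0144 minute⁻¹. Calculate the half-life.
t½ = ln(2)/λ = 48.14 minutes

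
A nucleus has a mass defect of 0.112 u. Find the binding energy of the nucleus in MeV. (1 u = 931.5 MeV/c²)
B.E. = Δm × 931.5 = 104.3 MeV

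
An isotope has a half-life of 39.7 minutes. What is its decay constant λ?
λ = ln(2)/t½ = 0.01746 minute⁻¹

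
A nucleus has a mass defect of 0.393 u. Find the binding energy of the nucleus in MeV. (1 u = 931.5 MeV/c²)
B.E. = Δm × 931.5 = 366.1 MeV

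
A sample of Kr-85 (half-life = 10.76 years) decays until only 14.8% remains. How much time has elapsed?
t = t½ × log₂(N₀/N) = 29.66 years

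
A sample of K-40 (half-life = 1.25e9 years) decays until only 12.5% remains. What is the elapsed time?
t = t½ × log₂(N₀/N) = 3.75e9 years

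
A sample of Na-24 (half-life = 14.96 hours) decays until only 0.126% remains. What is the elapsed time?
t = t½ × log₂(N₀/N) = 144.1 hours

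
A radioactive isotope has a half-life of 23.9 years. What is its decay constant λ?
λ = ln(2)/t½ = 0.029 year⁻¹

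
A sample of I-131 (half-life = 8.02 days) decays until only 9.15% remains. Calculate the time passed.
t = t½ × log₂(N₀/N) = 27.67 days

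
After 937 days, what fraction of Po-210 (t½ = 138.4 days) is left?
N/N₀ = (1/2)^(t/t½) = 0.009161 = 0.916%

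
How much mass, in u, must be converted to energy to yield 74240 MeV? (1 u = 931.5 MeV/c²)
m = E/c² = 79.7 u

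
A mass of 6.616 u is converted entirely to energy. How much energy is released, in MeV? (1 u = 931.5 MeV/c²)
E = mc² = 6163 MeV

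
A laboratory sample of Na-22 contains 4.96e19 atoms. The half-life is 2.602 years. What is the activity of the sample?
A = λN = 1.321e19 decays/year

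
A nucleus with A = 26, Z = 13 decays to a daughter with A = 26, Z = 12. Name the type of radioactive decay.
ΔA = 0, ΔZ = -1 ⇒ beta-plus decay (β⁺) or electron capture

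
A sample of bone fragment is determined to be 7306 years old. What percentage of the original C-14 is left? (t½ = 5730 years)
N/N₀ = (1/2)^(t/t½) = 0.4132 = 41.3%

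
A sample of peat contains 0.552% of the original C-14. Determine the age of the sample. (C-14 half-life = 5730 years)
Age = t½ × log₂(1/ratio) = 42980 years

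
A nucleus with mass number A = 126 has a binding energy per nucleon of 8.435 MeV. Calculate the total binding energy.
B.E. = 8.435 × 126 = 1063 MeV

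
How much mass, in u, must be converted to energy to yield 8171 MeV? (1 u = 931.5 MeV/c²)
m = E/c² = 8.772 u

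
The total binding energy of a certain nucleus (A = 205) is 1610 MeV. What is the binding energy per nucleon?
B.E./A = 1610/205 = 7.854 MeV/nucleon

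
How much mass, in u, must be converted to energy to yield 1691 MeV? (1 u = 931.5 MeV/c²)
m = E/c² = 1.815 u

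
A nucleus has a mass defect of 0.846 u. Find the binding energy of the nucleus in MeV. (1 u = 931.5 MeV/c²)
B.E. = Δm × 931.5 = 788 MeV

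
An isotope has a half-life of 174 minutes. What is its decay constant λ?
λ = ln(2)/t½ = 0.003984 minute⁻¹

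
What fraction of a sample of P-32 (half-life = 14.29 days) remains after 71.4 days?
N/N₀ = (1/2)^(t/t½) = 0.03133 = 3.13%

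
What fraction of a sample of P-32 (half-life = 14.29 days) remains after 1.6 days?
N/N₀ = (1/2)^(t/t½) = 0.9253 = 92.5%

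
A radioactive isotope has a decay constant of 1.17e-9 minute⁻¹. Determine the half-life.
t½ = ln(2)/λ = 5.924e8 minutes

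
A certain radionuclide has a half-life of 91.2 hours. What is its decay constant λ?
λ = ln(2)/t½ = 0.0076 hour⁻¹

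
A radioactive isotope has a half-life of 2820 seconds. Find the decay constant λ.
λ = ln(2)/t½ = 2.458e-4 second⁻¹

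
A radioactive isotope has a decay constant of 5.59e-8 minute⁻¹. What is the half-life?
t½ = ln(2)/λ = 1.24e7 minutes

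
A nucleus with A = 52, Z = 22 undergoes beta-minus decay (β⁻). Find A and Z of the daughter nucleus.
Daughter: A = 52, Z = 23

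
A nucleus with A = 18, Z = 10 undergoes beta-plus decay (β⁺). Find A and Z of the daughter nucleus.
Daughter: A = 18, Z = 9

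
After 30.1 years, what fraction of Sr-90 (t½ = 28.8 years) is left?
N/N₀ = (1/2)^(t/t½) = 0.4846 = 48.5%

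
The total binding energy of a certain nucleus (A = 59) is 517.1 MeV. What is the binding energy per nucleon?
B.E./A = 517.1/59 = 8.764 MeV/nucleon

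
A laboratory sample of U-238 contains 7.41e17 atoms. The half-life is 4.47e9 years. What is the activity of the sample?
A = λN = 1.149e8 decays/year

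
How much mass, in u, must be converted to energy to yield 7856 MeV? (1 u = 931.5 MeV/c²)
m = E/c² = 8.434 u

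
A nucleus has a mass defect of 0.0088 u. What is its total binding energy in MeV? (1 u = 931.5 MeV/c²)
B.E. = Δm × 931.5 = 8.197 MeV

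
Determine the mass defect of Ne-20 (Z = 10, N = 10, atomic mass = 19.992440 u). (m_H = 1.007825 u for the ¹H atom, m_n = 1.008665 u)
Δm = Z·m_H + N·m_n − M = 0.1725 u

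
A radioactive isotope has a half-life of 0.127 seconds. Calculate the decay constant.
λ = ln(2)/t½ = 5.458 second⁻¹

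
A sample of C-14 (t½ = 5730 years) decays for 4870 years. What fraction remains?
N/N₀ = (1/2)^(t/t½) = 0.5548 = 55.5%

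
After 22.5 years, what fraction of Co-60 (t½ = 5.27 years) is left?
N/N₀ = (1/2)^(t/t½) = 0.05185 = 5.19%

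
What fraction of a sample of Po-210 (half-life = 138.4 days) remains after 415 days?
N/N₀ = (1/2)^(t/t½) = 0.1251 = 12.5%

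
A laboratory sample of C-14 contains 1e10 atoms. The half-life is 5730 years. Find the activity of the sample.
A = λN = 1.21e6 decays/year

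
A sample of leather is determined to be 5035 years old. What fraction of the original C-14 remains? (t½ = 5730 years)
N/N₀ = (1/2)^(t/t½) = 0.5439 = 54.4%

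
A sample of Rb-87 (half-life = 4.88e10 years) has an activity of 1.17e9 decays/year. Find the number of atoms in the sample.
N = A/λ = 8.237e19 atoms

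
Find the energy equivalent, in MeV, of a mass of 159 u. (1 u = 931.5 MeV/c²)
E = mc² = 1.481e5 MeV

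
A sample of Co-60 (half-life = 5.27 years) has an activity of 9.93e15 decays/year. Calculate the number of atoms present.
N = A/λ = 7.55e16 atoms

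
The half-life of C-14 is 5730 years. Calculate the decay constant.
λ = ln(2)/t½ = 1.21e-4 year⁻¹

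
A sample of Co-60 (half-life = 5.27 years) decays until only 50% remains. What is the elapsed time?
t = t½ × log₂(N₀/N) = 5.27 years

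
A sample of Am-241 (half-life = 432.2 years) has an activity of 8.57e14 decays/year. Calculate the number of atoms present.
N = A/λ = 5.344e17 atoms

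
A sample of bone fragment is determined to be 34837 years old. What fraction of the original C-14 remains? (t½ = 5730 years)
N/N₀ = (1/2)^(t/t½) = 0.01478 = 1.48%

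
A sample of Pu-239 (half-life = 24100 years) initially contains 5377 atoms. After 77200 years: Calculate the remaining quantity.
N = N₀(1/2)^(t/t½) = 583.8 atoms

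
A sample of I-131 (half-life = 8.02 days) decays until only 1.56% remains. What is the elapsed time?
t = t½ × log₂(N₀/N) = 48.14 days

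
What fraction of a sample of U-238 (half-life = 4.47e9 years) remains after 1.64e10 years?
N/N₀ = (1/2)^(t/t½) = 0.07862 = 7.86%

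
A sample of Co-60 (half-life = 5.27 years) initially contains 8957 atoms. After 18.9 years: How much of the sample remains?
N = N₀(1/2)^(t/t½) = 745.7 atoms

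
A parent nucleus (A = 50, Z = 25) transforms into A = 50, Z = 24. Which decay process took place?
ΔA = 0, ΔZ = -1 ⇒ beta-plus decay (β⁺) or electron capture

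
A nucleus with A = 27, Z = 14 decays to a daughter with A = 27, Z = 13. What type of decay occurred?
ΔA = 0, ΔZ = -1 ⇒ beta-plus decay (β⁺) or electron capture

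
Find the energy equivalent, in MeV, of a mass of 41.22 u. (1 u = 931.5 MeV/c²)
E = mc² = 38400 MeV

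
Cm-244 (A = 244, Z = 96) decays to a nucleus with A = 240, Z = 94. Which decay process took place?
ΔA = -4, ΔZ = -2 ⇒ alpha decay (α)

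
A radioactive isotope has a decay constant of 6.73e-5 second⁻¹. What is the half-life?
t½ = ln(2)/λ = 10300 seconds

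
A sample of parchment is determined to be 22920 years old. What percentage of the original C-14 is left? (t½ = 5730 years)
N/N₀ = (1/2)^(t/t½) = 0.0625 = 6.25%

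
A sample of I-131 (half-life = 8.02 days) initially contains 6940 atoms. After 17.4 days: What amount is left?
N = N₀(1/2)^(t/t½) = 1543 atoms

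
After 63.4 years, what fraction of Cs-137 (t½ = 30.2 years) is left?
N/N₀ = (1/2)^(t/t½) = 0.2334 = 23.3%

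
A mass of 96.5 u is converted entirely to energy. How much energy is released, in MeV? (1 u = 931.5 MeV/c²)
E = mc² = 89890 MeV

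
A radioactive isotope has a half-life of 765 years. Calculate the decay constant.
λ = ln(2)/t½ = 9.061e-4 year⁻¹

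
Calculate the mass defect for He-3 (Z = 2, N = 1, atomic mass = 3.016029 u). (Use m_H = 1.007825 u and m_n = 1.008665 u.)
Δm = Z·m_H + N·m_n − M = 0.008286 u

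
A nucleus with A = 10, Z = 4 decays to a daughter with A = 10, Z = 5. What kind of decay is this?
ΔA = 0, ΔZ = +1 ⇒ beta-minus decay (β⁻)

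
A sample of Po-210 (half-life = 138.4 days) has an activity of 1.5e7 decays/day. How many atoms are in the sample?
N = A/λ = 2.995e9 atoms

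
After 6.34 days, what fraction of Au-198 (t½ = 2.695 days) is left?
N/N₀ = (1/2)^(t/t½) = 0.1958 = 19.6%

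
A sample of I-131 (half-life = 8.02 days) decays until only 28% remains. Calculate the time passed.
t = t½ × log₂(N₀/N) = 14.73 days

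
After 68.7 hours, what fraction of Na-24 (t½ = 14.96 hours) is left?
N/N₀ = (1/2)^(t/t½) = 0.04146 = 4.15%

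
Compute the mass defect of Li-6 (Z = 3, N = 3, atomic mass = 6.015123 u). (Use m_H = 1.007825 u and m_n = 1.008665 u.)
Δm = Z·m_H + N·m_n − M = 0.03435 u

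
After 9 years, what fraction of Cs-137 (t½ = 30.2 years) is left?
N/N₀ = (1/2)^(t/t½) = 0.8134 = 81.3%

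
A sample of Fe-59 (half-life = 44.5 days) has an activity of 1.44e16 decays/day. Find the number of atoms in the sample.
N = A/λ = 9.245e17 atoms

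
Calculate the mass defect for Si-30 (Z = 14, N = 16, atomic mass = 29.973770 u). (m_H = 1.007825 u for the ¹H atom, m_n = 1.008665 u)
Δm = Z·m_H + N·m_n − M = 0.2744 u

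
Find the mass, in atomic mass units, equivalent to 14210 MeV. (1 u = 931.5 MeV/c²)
m = E/c² = 15.25 u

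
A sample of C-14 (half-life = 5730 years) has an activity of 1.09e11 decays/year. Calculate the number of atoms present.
N = A/λ = 9.011e14 atoms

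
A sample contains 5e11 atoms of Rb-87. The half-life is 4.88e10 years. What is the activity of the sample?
A = λN = 7.102 decays/year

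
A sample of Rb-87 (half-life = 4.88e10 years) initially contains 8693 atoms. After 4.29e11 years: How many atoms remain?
N = N₀(1/2)^(t/t½) = 19.63 atoms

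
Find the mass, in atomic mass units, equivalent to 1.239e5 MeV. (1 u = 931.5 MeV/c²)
m = E/c² = 133 u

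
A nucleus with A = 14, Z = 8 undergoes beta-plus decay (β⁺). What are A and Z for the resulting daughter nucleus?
Daughter: A = 14, Z = 7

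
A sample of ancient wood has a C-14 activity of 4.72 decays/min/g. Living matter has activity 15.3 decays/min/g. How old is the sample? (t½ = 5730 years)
Age = t½ × log₂(A₀/A) = 9722 years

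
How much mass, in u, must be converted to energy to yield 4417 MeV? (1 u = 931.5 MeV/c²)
m = E/c² = 4.742 u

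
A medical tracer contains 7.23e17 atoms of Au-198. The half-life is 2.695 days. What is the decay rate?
A = λN = 1.86e17 decays/day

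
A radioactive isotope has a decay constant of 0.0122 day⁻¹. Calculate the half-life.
t½ = ln(2)/λ = 56.82 days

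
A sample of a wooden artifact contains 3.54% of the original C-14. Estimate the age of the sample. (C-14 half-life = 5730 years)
Age = t½ × log₂(1/ratio) = 27620 years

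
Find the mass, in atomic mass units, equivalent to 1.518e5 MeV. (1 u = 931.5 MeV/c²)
m = E/c² = 163 u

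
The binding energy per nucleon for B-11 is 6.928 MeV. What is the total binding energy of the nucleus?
B.E. = 6.928 × 11 = 76.21 MeV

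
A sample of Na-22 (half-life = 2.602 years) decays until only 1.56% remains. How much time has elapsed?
t = t½ × log₂(N₀/N) = 15.62 years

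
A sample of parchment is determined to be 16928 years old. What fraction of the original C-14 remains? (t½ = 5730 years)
N/N₀ = (1/2)^(t/t½) = 0.129 = 12.9%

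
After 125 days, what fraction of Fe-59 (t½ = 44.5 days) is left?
N/N₀ = (1/2)^(t/t½) = 0.1427 = 14.3%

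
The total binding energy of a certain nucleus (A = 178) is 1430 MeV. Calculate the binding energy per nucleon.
B.E./A = 1430/178 = 8.034 MeV/nucleon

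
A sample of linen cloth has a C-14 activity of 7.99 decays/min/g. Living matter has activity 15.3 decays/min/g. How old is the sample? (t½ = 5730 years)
Age = t½ × log₂(A₀/A) = 5371 years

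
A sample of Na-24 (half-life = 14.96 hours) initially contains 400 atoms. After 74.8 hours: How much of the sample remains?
N = N₀(1/2)^(t/t½) = 12.5 atoms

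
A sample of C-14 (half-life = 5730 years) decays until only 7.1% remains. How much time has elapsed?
t = t½ × log₂(N₀/N) = 21870 years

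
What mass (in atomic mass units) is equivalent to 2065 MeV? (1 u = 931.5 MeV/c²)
m = E/c² = 2.217 u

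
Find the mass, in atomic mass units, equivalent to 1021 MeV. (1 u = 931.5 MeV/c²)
m = E/c² = 1.096 u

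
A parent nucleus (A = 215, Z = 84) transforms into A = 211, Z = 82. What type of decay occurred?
ΔA = -4, ΔZ = -2 ⇒ alpha decay (α)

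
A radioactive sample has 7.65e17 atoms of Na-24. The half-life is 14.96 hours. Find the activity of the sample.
A = λN = 3.545e16 decays/hour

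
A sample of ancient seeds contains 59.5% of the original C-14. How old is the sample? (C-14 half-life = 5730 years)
Age = t½ × log₂(1/ratio) = 4292 years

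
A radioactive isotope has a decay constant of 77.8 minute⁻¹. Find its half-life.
t½ = ln(2)/λ = 0.008909 minutes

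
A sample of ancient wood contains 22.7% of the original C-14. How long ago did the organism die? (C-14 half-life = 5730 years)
Age = t½ × log₂(1/ratio) = 12260 years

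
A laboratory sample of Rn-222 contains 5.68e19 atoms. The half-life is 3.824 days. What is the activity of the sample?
A = λN = 1.03e19 decays/day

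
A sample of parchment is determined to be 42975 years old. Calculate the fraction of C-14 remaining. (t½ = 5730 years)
N/N₀ = (1/2)^(t/t½) = 0.005524 = 0.552%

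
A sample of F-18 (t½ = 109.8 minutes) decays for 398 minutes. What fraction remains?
N/N₀ = (1/2)^(t/t½) = 0.08107 = 8.11%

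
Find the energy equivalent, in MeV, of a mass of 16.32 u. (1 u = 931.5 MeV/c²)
E = mc² = 15200 MeV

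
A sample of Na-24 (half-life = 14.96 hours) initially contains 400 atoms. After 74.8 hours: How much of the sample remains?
N = N₀(1/2)^(t/t½) = 12.5 atoms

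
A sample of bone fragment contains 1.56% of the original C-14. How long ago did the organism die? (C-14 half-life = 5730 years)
Age = t½ × log₂(1/ratio) = 34390 years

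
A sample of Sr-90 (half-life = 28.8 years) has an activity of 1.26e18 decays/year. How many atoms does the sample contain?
N = A/λ = 5.235e19 atoms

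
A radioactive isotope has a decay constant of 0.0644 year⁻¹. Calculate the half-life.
t½ = ln(2)/λ = 10.76 years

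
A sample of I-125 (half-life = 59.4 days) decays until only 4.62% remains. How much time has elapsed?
t = t½ × log₂(N₀/N) = 263.5 days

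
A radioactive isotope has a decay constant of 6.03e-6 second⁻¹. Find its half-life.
t½ = ln(2)/λ = 1.149e5 seconds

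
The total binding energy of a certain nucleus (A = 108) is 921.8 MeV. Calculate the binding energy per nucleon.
B.E./A = 921.8/108 = 8.535 MeV/nucleon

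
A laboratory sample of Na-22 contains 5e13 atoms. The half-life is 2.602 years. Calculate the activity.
A = λN = 1.332e13 decays/year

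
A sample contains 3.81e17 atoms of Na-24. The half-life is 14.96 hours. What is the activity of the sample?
A = λN = 1.765e16 decays/hour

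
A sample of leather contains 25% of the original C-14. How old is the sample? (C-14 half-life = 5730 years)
Age = t½ × log₂(1/ratio) = 11460 years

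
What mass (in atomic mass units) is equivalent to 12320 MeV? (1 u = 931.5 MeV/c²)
m = E/c² = 13.23 u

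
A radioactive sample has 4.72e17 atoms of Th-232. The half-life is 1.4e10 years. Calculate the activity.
A = λN = 2.337e7 decays/year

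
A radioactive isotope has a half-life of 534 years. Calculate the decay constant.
λ = ln(2)/t½ = 0.001298 year⁻¹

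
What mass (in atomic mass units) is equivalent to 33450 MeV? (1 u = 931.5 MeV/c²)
m = E/c² = 35.91 u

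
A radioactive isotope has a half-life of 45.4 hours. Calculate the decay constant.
λ = ln(2)/t½ = 0.01527 hour⁻¹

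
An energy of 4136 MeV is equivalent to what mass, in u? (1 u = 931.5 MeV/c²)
m = E/c² = 4.44 u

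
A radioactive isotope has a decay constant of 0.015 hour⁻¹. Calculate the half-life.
t½ = ln(2)/λ = 46.21 hours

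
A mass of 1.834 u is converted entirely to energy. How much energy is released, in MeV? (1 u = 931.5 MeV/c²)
E = mc² = 1708 MeV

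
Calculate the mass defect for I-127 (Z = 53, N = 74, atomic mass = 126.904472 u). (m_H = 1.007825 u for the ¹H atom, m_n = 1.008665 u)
Δm = Z·m_H + N·m_n − M = 1.151 u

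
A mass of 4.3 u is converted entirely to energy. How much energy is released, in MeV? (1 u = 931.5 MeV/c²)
E = mc² = 4005 MeV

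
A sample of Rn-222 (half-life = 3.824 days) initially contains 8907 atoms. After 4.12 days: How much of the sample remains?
N = N₀(1/2)^(t/t½) = 4221 atoms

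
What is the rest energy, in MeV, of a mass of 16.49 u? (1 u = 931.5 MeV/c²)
E = mc² = 15360 MeV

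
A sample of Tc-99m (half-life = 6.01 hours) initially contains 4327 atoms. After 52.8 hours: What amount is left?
N = N₀(1/2)^(t/t½) = 9.807 atoms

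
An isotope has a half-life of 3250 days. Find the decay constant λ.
λ = ln(2)/t½ = 2.133e-4 day⁻¹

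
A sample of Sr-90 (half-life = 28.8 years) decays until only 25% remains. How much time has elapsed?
t = t½ × log₂(N₀/N) = 57.6 years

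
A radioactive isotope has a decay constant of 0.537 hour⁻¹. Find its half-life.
t½ = ln(2)/λ = 1.291 hours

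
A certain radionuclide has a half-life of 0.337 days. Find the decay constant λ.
λ = ln(2)/t½ = 2.057 day⁻¹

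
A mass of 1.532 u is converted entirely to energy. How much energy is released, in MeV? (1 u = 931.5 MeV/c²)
E = mc² = 1427 MeV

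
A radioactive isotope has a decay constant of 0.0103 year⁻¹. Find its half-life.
t½ = ln(2)/λ = 67.3 years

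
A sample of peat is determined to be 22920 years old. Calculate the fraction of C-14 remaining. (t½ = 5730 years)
N/N₀ = (1/2)^(t/t½) = 0.0625 = 6.25%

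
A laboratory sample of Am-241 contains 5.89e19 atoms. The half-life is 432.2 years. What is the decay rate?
A = λN = 9.446e16 decays/year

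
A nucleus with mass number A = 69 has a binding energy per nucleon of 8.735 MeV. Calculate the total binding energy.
B.E. = 8.735 × 69 = 602.7 MeV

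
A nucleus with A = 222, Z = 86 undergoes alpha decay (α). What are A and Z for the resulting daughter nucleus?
Daughter: A = 218, Z = 84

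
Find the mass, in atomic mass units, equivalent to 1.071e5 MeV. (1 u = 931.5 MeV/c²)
m = E/c² = 115 u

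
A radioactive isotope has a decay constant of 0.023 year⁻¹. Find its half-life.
t½ = ln(2)/λ = 30.14 years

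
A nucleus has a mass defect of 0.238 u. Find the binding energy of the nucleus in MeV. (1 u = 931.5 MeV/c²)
B.E. = Δm × 931.5 = 221.7 MeV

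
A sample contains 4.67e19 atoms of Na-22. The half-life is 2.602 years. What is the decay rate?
A = λN = 1.244e19 decays/year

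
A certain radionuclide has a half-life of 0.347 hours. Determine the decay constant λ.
λ = ln(2)/t½ = 1.998 hour⁻¹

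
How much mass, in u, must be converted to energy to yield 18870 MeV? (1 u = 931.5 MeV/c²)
m = E/c² = 20.26 u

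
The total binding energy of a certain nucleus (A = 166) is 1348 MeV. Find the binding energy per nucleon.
B.E./A = 1348/166 = 8.12 MeV/nucleon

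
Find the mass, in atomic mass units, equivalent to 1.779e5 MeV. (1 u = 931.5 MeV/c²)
m = E/c² = 191 u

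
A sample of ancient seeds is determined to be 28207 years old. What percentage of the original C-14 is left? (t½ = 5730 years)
N/N₀ = (1/2)^(t/t½) = 0.03297 = 3.3%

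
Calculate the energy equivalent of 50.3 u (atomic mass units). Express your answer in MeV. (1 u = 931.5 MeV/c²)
E = mc² = 46850 MeV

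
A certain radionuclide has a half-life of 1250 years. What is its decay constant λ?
λ = ln(2)/t½ = 5.545e-4 year⁻¹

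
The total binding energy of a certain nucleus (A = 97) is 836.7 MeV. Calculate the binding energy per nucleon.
B.E./A = 836.7/97 = 8.626 MeV/nucleon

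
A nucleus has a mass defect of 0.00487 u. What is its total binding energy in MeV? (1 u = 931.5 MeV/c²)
B.E. = Δm × 931.5 = 4.536 MeV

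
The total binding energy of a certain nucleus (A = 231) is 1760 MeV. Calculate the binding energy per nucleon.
B.E./A = 1760/231 = 7.619 MeV/nucleon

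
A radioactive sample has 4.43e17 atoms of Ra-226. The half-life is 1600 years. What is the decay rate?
A = λN = 1.919e14 decays/year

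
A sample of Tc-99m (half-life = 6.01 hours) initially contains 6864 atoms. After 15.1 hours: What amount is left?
N = N₀(1/2)^(t/t½) = 1203 atoms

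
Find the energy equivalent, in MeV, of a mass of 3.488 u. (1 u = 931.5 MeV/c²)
E = mc² = 3249 MeV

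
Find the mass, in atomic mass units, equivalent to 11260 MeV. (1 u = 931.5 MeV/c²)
m = E/c² = 12.09 u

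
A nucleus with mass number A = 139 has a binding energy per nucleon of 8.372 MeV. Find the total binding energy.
B.E. = 8.372 × 139 = 1164 MeV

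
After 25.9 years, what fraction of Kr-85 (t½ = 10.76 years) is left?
N/N₀ = (1/2)^(t/t½) = 0.1885 = 18.9%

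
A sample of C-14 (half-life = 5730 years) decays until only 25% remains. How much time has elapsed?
t = t½ × log₂(N₀/N) = 11460 years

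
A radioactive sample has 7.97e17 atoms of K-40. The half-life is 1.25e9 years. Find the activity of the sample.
A = λN = 4.42e8 decays/year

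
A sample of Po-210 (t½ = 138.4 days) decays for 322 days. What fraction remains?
N/N₀ = (1/2)^(t/t½) = 0.1994 = 19.9%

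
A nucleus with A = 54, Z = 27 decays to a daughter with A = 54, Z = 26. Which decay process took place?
ΔA = 0, ΔZ = -1 ⇒ beta-plus decay (β⁺) or electron capture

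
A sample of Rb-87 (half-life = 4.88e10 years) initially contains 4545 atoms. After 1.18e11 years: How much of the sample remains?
N = N₀(1/2)^(t/t½) = 850.4 atoms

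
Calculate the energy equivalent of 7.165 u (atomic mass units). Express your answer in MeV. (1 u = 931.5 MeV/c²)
E = mc² = 6674 MeV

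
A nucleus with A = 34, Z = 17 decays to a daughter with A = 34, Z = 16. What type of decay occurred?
ΔA = 0, ΔZ = -1 ⇒ beta-plus decay (β⁺) or electron capture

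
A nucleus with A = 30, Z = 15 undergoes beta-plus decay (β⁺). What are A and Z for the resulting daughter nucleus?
Daughter: A = 30, Z = 14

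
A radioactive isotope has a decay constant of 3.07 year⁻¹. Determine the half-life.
t½ = ln(2)/λ = 0.2258 years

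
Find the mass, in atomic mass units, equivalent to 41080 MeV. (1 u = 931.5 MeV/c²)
m = E/c² = 44.1 u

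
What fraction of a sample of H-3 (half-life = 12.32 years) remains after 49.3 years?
N/N₀ = (1/2)^(t/t½) = 0.06243 = 6.24%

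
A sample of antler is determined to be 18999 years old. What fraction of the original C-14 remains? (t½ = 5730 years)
N/N₀ = (1/2)^(t/t½) = 0.1004 = 10%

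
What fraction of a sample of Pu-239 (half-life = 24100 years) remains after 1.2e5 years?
N/N₀ = (1/2)^(t/t½) = 0.0317 = 3.17%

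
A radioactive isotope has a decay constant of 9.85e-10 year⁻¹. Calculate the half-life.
t½ = ln(2)/λ = 7.037e8 years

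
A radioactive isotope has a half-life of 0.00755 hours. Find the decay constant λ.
λ = ln(2)/t½ = 91.81 hour⁻¹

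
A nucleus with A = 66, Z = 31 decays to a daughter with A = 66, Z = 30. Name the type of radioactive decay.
ΔA = 0, ΔZ = -1 ⇒ beta-plus decay (β⁺) or electron capture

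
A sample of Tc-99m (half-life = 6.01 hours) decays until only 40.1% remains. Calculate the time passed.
t = t½ × log₂(N₀/N) = 7.923 hours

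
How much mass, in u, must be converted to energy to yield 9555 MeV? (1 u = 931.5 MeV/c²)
m = E/c² = 10.26 u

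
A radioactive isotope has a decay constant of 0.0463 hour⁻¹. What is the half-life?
t½ = ln(2)/λ = 14.97 hours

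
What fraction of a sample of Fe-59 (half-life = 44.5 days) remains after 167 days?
N/N₀ = (1/2)^(t/t½) = 0.07418 = 7.42%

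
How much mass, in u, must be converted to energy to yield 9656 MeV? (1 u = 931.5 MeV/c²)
m = E/c² = 10.37 u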